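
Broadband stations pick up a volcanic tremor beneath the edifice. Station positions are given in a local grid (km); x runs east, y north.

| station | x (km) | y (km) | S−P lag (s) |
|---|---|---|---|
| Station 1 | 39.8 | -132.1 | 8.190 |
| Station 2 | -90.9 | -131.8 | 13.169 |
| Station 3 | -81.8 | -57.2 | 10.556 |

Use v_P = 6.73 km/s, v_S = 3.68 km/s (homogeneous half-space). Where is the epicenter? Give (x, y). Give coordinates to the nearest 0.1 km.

Distance from S−P lag: d = Δt · v_P v_S / (v_P − v_S) = Δt · (6.73·3.68)/(6.73−3.68) ≈ 8.1201·Δt.
So d_Station 1 = 66.50, d_Station 2 = 106.93, d_Station 3 = 85.72 km.
Circle about each station: (x − 39.8)² + (y + 132.1)² = 66.50²; (x + 90.9)² + (y + 131.8)² = 106.93²; (x + 81.8)² + (y + 57.2)² = 85.72².
Subtracting the Station 1 equation from the Station 2 and Station 3 equations removes the quadratic terms:
-261.4 x + 0.6 y = -412.17
-243.2 x + 149.8 y = -11997.04
Solving the 2×2 system: x ≈ 1.4, y ≈ -77.8 km.

1.4 km east, -77.8 km north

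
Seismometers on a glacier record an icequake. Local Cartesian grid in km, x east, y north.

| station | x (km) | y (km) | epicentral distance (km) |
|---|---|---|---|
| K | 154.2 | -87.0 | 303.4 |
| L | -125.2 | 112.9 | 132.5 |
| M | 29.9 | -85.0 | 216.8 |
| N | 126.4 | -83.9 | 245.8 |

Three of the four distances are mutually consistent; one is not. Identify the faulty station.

K

Solve using three stations at a time. Using L, M, N (subtract circle equations pairwise → linear system) gives (x, y) ≈ (6.2, 130.5).
Distances from that point to each station vs reported:
  K: calculated 263.1 vs reported 303.4 → residual 40.3 km
  L: calculated 132.6 vs reported 132.5 → residual 0.1 km
  M: calculated 216.8 vs reported 216.8 → residual 0.0 km
  N: calculated 245.8 vs reported 245.8 → residual 0.0 km
L, M, N are mutually consistent (residuals ≈ 0); K is off by 40.3 km.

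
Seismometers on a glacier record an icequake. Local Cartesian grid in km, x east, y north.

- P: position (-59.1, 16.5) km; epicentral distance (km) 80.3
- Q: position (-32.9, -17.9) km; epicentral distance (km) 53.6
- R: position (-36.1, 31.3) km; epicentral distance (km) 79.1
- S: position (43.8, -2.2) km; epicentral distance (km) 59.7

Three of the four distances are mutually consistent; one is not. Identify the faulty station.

Solve using three stations at a time. Using P, R, S (subtract circle equations pairwise → linear system) gives (x, y) ≈ (-2.2, -40.1).
Distances from that point to each station vs reported:
  P: calculated 80.3 vs reported 80.3 → residual 0.0 km
  Q: calculated 37.9 vs reported 53.6 → residual 15.7 km
  R: calculated 79.1 vs reported 79.1 → residual 0.0 km
  S: calculated 59.7 vs reported 59.7 → residual 0.0 km
P, R, S are mutually consistent (residuals ≈ 0); Q is off by 15.7 km.

Q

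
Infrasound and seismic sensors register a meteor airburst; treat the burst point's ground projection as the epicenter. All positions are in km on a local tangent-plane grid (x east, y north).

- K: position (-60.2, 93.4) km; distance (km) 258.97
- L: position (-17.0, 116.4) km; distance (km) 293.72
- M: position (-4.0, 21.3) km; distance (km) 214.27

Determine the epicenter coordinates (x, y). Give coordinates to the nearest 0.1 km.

-120.7 km east, -158.4 km north

Circle about each station: (x + 60.2)² + (y − 93.4)² = 258.97²; (x + 17.0)² + (y − 116.4)² = 293.72²; (x + 4.0)² + (y − 21.3)² = 214.27².
Subtracting pairs of circle equations eliminates x²+y² and gives linear equations (the radical axes):
86.4 x + 46.0 y = -17715.62
112.4 x − 144.2 y = 9275.92
Solving the 2×2 system: x ≈ -120.7, y ≈ -158.4 km.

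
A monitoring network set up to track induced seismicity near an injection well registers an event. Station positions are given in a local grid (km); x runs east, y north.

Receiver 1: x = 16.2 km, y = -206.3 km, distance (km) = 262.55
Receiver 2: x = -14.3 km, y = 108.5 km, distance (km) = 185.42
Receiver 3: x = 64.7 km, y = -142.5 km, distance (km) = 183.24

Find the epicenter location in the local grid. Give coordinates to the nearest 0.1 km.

Circle about each station: (x − 16.2)² + (y + 206.3)² = 262.55²; (x + 14.3)² + (y − 108.5)² = 185.42²; (x − 64.7)² + (y + 142.5)² = 183.24².
Subtracting pairs of circle equations eliminates x²+y² and gives linear equations (the radical axes):
-61.0 x + 629.6 y = 3706.54
97.0 x + 127.6 y = 17025.81
Solving the 2×2 system: x ≈ 148.8, y ≈ 20.3 km.

148.8 km east, 20.3 km north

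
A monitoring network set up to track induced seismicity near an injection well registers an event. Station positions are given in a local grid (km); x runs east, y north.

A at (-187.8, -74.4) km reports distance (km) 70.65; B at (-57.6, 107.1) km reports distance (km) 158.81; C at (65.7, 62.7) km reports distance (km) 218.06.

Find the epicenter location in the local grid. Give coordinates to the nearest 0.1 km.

(-129.5, -34.5)

Circle about each station: (x + 187.8)² + (y + 74.4)² = 70.65²; (x + 57.6)² + (y − 107.1)² = 158.81²; (x − 65.7)² + (y − 62.7)² = 218.06².
Subtracting the A equation from the B and C equations removes the quadratic terms:
260.4 x + 363.0 y = -46245.22
507.0 x + 274.2 y = -75115.16
Solving the 2×2 system: x ≈ -129.5, y ≈ -34.5 km.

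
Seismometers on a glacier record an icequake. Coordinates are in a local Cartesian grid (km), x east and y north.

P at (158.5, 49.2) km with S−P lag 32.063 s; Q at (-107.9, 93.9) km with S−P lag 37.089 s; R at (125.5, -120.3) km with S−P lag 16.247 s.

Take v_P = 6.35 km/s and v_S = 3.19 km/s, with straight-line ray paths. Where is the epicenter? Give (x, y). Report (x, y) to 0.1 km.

22.5 km east, -104.9 km north

Distance from S−P lag: d = Δt · v_P v_S / (v_P − v_S) = Δt · (6.35·3.19)/(6.35−3.19) ≈ 6.4103·Δt.
So d_P = 205.53, d_Q = 237.75, d_R = 104.15 km.
Circle about each station: (x − 158.5)² + (y − 49.2)² = 205.53²; (x + 107.9)² + (y − 93.9)² = 237.75²; (x − 125.5)² + (y + 120.3)² = 104.15².
Subtracting the P equation from the Q and R equations removes the quadratic terms:
-532.8 x + 89.4 y = -21365.75
-66.0 x − 339.0 y = 34074.81
Solving the 2×2 system: x ≈ 22.5, y ≈ -104.9 km.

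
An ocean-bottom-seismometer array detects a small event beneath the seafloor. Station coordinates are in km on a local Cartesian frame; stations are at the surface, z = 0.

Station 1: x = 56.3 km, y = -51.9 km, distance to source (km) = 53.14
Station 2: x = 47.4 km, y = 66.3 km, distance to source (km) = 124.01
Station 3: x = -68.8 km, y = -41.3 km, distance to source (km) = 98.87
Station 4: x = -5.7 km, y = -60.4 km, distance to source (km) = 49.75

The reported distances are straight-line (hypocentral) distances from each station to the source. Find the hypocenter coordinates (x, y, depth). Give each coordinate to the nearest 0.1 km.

(21.4, -48.2, 39.9)

Each station gives a sphere (x−x_i)² + (y−y_i)² + z² = d_i² (stations at z=0).
Subtracting the Station 1 sphere from Station 2 and Station 3: z² cancels, leaving linear equations in x and y:
-17.8 x + 236.4 y = -11775.47
-250.2 x + 21.2 y = -6375.59
Solving: x ≈ 21.398, y ≈ -48.200 km (keep extra digits for the depth step; rounded: 21.4, -48.2).
Then from the Station 1 sphere: z² = 53.14² − (x − 56.3)² − (y + 51.9)² with x = 21.398, y = -48.200, so z ≈ 39.900 ≈ 39.9 km.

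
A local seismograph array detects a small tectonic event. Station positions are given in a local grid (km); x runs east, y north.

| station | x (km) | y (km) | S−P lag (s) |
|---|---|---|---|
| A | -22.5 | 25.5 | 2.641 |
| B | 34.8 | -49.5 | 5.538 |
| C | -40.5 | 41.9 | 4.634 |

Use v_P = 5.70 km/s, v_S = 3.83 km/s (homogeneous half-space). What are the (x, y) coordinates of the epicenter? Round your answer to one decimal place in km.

-9.6 km east, -2.5 km north

Distance from S−P lag: d = Δt · v_P v_S / (v_P − v_S) = Δt · (5.70·3.83)/(5.70−3.83) ≈ 11.6743·Δt.
So d_A = 30.83, d_B = 64.65, d_C = 54.10 km.
Circle about each station: (x + 22.5)² + (y − 25.5)² = 30.83²; (x − 34.8)² + (y + 49.5)² = 64.65²; (x + 40.5)² + (y − 41.9)² = 54.10².
Subtracting pairs of circle equations eliminates x²+y² and gives linear equations (the radical axes):
114.6 x − 150.0 y = -724.34
-36.0 x + 32.8 y = 263.04
Solving the 2×2 system: x ≈ -9.6, y ≈ -2.5 km.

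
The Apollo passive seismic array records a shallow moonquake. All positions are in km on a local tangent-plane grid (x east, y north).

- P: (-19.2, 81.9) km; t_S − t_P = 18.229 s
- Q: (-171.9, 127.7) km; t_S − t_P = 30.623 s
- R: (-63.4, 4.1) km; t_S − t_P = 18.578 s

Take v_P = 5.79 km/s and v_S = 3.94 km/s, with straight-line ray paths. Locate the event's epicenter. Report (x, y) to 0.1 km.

Distance from S−P lag: d = Δt · v_P v_S / (v_P − v_S) = Δt · (5.79·3.94)/(5.79−3.94) ≈ 12.3311·Δt.
So d_P = 224.78, d_Q = 377.62, d_R = 229.09 km.
Circle about each station: (x + 19.2)² + (y − 81.9)² = 224.78²; (x + 171.9)² + (y − 127.7)² = 377.62²; (x + 63.4)² + (y − 4.1)² = 229.09².
Subtracting the P equation from the Q and R equations removes the quadratic terms:
-305.4 x + 91.6 y = -53290.17
-88.4 x − 155.6 y = -4996.06
Solving the 2×2 system: x ≈ 157.3, y ≈ -57.3 km.

(157.3, -57.3)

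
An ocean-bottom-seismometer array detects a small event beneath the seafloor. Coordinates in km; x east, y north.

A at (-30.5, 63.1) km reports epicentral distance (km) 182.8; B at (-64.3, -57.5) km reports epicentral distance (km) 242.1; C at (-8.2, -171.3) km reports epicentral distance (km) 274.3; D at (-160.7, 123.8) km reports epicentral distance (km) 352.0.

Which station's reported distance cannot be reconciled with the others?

Solve using three stations at a time. Using A, B, C (subtract circle equations pairwise → linear system) gives (x, y) ≈ (151.9, 51.4).
Distances from that point to each station vs reported:
  A: calculated 182.8 vs reported 182.8 → residual 0.0 km
  B: calculated 242.1 vs reported 242.1 → residual 0.0 km
  C: calculated 274.3 vs reported 274.3 → residual 0.0 km
  D: calculated 320.9 vs reported 352.0 → residual 31.1 km
A, B, C are mutually consistent (residuals ≈ 0); D is off by 31.1 km.

D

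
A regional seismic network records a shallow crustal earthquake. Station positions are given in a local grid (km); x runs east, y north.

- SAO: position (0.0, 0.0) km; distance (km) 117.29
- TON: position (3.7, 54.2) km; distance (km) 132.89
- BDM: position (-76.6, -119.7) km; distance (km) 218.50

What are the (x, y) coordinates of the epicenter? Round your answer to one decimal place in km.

x ≈ 116.1 km, y ≈ -16.7 km

Circle about each station: x² + y² = 117.29²; (x − 3.7)² + (y − 54.2)² = 132.89²; (x + 76.6)² + (y + 119.7)² = 218.50².
Subtracting the SAO equation from the TON and BDM equations removes the quadratic terms:
7.4 x + 108.4 y = -951.48
-153.2 x − 239.4 y = -13789.66
Solving the 2×2 system: x ≈ 116.1, y ≈ -16.7 km.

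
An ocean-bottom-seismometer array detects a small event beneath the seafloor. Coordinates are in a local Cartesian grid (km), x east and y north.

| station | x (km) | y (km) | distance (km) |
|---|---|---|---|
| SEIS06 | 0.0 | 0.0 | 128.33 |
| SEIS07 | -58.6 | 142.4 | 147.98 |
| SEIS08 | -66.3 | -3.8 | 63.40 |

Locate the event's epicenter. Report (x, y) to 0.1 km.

-127.8 km east, 11.6 km north

Circle about each station: x² + y² = 128.33²; (x + 58.6)² + (y − 142.4)² = 147.98²; (x + 66.3)² + (y + 3.8)² = 63.40².
Subtracting the SEIS06 equation from the SEIS07 and SEIS08 equations removes the quadratic terms:
-117.2 x + 284.8 y = 18282.23
-132.6 x − 7.6 y = 16859.16
Solving the 2×2 system: x ≈ -127.8, y ≈ 11.6 km.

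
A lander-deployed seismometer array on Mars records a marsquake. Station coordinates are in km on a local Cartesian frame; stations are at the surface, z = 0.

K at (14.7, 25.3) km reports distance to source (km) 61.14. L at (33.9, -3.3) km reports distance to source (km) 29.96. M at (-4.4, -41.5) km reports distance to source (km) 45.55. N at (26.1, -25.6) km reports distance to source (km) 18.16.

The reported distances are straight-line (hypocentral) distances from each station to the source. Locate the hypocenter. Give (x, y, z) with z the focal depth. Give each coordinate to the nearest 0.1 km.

Each station gives a sphere (x−x_i)² + (y−y_i)² + z² = d_i² (stations at z=0).
Subtracting the K sphere from L and M: z² cancels, leaving linear equations in x and y:
38.4 x − 57.2 y = 3144.42
-38.2 x − 133.6 y = 2548.73
Solving: x ≈ 37.498, y ≈ -29.799 km (keep extra digits for the depth step; rounded: 37.5, -29.8).
Then from the K sphere: z² = 61.14² − (x − 14.7)² − (y − 25.3)² with x = 37.498, y = -29.799, so z ≈ 13.507 ≈ 13.5 km.
Check against N (with the unrounded solution): distance 18.17 ≈ 18.16 km. ✓

x ≈ 37.5 km, y ≈ -29.8 km, depth ≈ 13.5 km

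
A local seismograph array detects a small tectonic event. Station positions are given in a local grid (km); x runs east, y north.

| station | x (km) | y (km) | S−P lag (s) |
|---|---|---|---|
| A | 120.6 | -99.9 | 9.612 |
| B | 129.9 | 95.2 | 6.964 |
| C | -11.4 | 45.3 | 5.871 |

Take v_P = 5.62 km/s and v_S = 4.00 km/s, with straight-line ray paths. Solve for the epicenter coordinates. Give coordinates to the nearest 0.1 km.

Distance from S−P lag: d = Δt · v_P v_S / (v_P − v_S) = Δt · (5.62·4.00)/(5.62−4.00) ≈ 13.8765·Δt.
So d_A = 133.38, d_B = 96.64, d_C = 81.47 km.
Circle about each station: (x − 120.6)² + (y + 99.9)² = 133.38²; (x − 129.9)² + (y − 95.2)² = 96.64²; (x + 11.4)² + (y − 45.3)² = 81.47².
Subtracting the A equation from the B and C equations removes the quadratic terms:
18.6 x + 390.2 y = 9863.61
-264.0 x + 290.4 y = -11189.46
Solving the 2×2 system: x ≈ 66.7, y ≈ 22.1 km.

66.7 km east, 22.1 km north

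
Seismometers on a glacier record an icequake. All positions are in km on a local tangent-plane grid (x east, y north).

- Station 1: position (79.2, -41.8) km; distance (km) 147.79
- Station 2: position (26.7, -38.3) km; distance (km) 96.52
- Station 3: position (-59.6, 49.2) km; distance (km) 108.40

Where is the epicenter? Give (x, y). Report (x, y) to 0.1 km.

Circle about each station: (x − 79.2)² + (y + 41.8)² = 147.79²; (x − 26.7)² + (y + 38.3)² = 96.52²; (x + 59.6)² + (y − 49.2)² = 108.40².
Subtracting the Station 1 equation from the Station 2 and Station 3 equations removes the quadratic terms:
-105.0 x + 7.0 y = 6685.67
-277.6 x + 182.0 y = 8044.24
Solving the 2×2 system: x ≈ -67.6, y ≈ -58.9 km.

x ≈ -67.6 km, y ≈ -58.9 km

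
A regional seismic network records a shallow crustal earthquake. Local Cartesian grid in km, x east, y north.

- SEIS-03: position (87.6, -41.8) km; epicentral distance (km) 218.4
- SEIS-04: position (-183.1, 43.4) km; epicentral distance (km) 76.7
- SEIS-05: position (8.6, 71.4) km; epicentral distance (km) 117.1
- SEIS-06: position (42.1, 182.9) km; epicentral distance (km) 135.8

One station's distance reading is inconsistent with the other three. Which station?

SEIS-06

Solve using three stations at a time. Using SEIS-03, SEIS-04, SEIS-05 (subtract circle equations pairwise → linear system) gives (x, y) ≈ (-107.5, 56.3).
Distances from that point to each station vs reported:
  SEIS-03: calculated 218.4 vs reported 218.4 → residual 0.0 km
  SEIS-04: calculated 76.7 vs reported 76.7 → residual 0.0 km
  SEIS-05: calculated 117.1 vs reported 117.1 → residual 0.0 km
  SEIS-06: calculated 196.0 vs reported 135.8 → residual 60.2 km
SEIS-03, SEIS-04, SEIS-05 are mutually consistent (residuals ≈ 0); SEIS-06 is off by 60.2 km.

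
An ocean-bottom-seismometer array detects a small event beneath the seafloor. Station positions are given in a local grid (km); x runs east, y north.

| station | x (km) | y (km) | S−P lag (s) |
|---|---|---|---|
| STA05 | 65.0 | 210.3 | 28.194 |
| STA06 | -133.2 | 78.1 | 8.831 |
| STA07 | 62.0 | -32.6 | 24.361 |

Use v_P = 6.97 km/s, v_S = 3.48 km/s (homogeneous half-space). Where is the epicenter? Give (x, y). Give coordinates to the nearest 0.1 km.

Distance from S−P lag: d = Δt · v_P v_S / (v_P − v_S) = Δt · (6.97·3.48)/(6.97−3.48) ≈ 6.9500·Δt.
So d_STA05 = 195.95, d_STA06 = 61.38, d_STA07 = 169.31 km.
Circle about each station: (x − 65.0)² + (y − 210.3)² = 195.95²; (x + 133.2)² + (y − 78.1)² = 61.38²; (x − 62.0)² + (y + 32.6)² = 169.31².
Subtracting pairs of circle equations eliminates x²+y² and gives linear equations (the radical axes):
-396.4 x − 264.4 y = 10019.66
-6.0 x − 485.8 y = -33813.80
Solving the 2×2 system: x ≈ -72.3, y ≈ 70.5 km.

x ≈ -72.3 km, y ≈ 70.5 km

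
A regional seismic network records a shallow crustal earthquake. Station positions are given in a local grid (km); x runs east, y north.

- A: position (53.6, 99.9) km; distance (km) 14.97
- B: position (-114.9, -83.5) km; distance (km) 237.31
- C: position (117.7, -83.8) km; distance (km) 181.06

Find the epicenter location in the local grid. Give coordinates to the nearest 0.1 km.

(52.2, 85.0)

Circle about each station: (x − 53.6)² + (y − 99.9)² = 14.97²; (x + 114.9)² + (y + 83.5)² = 237.31²; (x − 117.7)² + (y + 83.8)² = 181.06².
Subtracting pairs of circle equations eliminates x²+y² and gives linear equations (the radical axes):
-337.0 x − 366.8 y = -48770.65
128.2 x − 367.4 y = -24535.86
Solving the 2×2 system: x ≈ 52.2, y ≈ 85.0 km.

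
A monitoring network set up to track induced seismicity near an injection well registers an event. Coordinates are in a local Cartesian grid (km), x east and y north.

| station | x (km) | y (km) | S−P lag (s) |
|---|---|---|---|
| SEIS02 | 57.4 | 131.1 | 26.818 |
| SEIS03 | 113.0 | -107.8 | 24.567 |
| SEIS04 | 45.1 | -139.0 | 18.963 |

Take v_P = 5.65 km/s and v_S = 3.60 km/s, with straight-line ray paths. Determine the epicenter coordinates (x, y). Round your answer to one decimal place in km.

Distance from S−P lag: d = Δt · v_P v_S / (v_P − v_S) = Δt · (5.65·3.60)/(5.65−3.60) ≈ 9.9220·Δt.
So d_SEIS02 = 266.09, d_SEIS03 = 243.75, d_SEIS04 = 188.15 km.
Circle about each station: (x − 57.4)² + (y − 131.1)² = 266.09²; (x − 113.0)² + (y + 107.8)² = 243.75²; (x − 45.1)² + (y + 139.0)² = 188.15².
Subtracting the SEIS02 equation from the SEIS03 and SEIS04 equations removes the quadratic terms:
111.2 x − 477.8 y = 15297.70
-24.6 x − 540.2 y = 36276.51
Solving the 2×2 system: x ≈ -126.3, y ≈ -61.4 km.

x ≈ -126.3 km, y ≈ -61.4 km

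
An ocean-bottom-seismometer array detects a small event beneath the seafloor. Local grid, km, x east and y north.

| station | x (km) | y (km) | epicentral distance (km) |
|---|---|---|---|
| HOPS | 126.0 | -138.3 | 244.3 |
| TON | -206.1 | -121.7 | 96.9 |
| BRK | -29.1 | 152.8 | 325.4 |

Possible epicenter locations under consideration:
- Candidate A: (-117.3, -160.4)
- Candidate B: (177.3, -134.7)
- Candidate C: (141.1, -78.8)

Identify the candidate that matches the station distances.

Candidate A

For each candidate, compare |candidate − station| to the reported distance:
Candidate A: residuals HOPS 0.0, TON 0.0, BRK 0.0 → max 0.0 km
Candidate B: residuals HOPS 192.9, TON 286.7, BRK 28.5 → max 286.7 km
Candidate C: residuals HOPS 182.9, TON 252.9, BRK 38.0 → max 252.9 km
Only Candidate A has all residuals ≈ 0.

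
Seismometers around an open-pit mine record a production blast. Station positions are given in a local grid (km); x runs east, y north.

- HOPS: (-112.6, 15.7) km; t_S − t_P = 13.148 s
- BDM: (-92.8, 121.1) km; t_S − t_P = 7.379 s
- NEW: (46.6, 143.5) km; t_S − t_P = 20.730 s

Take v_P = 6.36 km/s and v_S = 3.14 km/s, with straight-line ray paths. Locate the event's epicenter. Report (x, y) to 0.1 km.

Distance from S−P lag: d = Δt · v_P v_S / (v_P − v_S) = Δt · (6.36·3.14)/(6.36−3.14) ≈ 6.2020·Δt.
So d_HOPS = 81.54, d_BDM = 45.76, d_NEW = 128.57 km.
Circle about each station: (x + 112.6)² + (y − 15.7)² = 81.54²; (x + 92.8)² + (y − 121.1)² = 45.76²; (x − 46.6)² + (y − 143.5)² = 128.57².
Subtracting pairs of circle equations eliminates x²+y² and gives linear equations (the radical axes):
39.6 x + 210.8 y = 14906.59
318.4 x + 255.6 y = -42.91
Solving the 2×2 system: x ≈ -67.0, y ≈ 83.3 km.

(-67.0, 83.3)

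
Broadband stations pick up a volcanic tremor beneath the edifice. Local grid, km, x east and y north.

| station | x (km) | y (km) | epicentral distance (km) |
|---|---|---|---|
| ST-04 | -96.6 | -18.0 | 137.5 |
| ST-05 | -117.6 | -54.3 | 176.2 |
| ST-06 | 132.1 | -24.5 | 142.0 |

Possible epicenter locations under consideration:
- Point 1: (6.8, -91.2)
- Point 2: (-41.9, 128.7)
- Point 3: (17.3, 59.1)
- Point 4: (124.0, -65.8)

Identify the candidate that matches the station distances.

Point 3

For each candidate, compare |candidate − station| to the reported distance:
Point 1: residuals ST-04 10.8, ST-05 46.4, ST-06 0.1 → max 46.4 km
Point 2: residuals ST-04 19.1, ST-05 21.8, ST-06 89.8 → max 89.8 km
Point 3: residuals ST-04 0.0, ST-05 0.0, ST-06 0.0 → max 0.0 km
Point 4: residuals ST-04 88.2, ST-05 65.7, ST-06 99.9 → max 99.9 km
Only Point 3 has all residuals ≈ 0.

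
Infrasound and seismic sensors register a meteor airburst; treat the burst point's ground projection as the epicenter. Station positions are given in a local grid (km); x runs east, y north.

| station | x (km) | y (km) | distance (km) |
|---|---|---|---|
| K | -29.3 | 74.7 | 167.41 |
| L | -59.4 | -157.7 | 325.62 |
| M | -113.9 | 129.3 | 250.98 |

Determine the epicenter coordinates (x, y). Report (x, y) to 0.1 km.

x ≈ 135.7 km, y ≈ 103.0 km

Circle about each station: (x + 29.3)² + (y − 74.7)² = 167.41²; (x + 59.4)² + (y + 157.7)² = 325.62²; (x + 113.9)² + (y − 129.3)² = 250.98².
Subtracting the K equation from the L and M equations removes the quadratic terms:
-60.2 x − 464.8 y = -56043.21
-169.2 x + 109.2 y = -11711.73
Solving the 2×2 system: x ≈ 135.7, y ≈ 103.0 km.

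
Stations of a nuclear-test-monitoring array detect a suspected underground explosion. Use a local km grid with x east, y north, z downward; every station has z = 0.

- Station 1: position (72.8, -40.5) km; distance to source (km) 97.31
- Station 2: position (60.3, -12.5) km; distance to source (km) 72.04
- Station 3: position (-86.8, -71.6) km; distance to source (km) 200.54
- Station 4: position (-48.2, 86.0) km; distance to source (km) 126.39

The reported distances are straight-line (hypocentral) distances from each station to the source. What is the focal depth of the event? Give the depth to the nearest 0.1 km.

Each station gives a sphere (x−x_i)² + (y−y_i)² + z² = d_i² (stations at z=0).
Subtracting the Station 1 sphere from Station 2 and Station 3: z² cancels, leaving linear equations in x and y:
-25.0 x + 56.0 y = 1131.72
-319.2 x − 62.2 y = -25026.35
Solving: x ≈ 68.506, y ≈ 50.792 km (keep extra digits for the depth step; rounded: 68.5, 50.8).
Then from the Station 1 sphere: z² = 97.31² − (x − 72.8)² − (y + 40.5)² with x = 68.506, y = 50.792, so z ≈ 33.415 ≈ 33.4 km.

33.4 km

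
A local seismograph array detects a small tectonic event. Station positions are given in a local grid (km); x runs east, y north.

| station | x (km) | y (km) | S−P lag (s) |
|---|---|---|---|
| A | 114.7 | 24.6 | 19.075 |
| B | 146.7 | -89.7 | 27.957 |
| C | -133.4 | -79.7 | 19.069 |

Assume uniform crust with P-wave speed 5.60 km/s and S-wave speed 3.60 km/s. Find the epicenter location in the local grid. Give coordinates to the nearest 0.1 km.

-62.6 km east, 99.0 km north

Distance from S−P lag: d = Δt · v_P v_S / (v_P − v_S) = Δt · (5.60·3.60)/(5.60−3.60) ≈ 10.0800·Δt.
So d_A = 192.28, d_B = 281.81, d_C = 192.22 km.
Circle about each station: (x − 114.7)² + (y − 24.6)² = 192.28²; (x − 146.7)² + (y + 89.7)² = 281.81²; (x + 133.4)² + (y + 79.7)² = 192.22².
Subtracting the A equation from the B and C equations removes the quadratic terms:
64.0 x − 228.6 y = -26639.55
-496.2 x − 208.6 y = 10409.47
Solving the 2×2 system: x ≈ -62.6, y ≈ 99.0 km.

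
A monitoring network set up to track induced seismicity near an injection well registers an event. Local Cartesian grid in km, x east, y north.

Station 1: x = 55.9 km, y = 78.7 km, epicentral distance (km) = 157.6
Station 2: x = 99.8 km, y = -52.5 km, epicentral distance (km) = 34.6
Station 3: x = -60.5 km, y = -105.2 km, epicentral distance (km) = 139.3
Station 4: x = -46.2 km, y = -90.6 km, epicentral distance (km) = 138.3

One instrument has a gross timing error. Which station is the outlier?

Solve using three stations at a time. Using Station 1, Station 2, Station 3 (subtract circle equations pairwise → linear system) gives (x, y) ≈ (76.0, -77.6).
Distances from that point to each station vs reported:
  Station 1: calculated 157.6 vs reported 157.6 → residual 0.0 km
  Station 2: calculated 34.6 vs reported 34.6 → residual 0.0 km
  Station 3: calculated 139.3 vs reported 139.3 → residual 0.0 km
  Station 4: calculated 122.9 vs reported 138.3 → residual 15.4 km
Station 1, Station 2, Station 3 are mutually consistent (residuals ≈ 0); Station 4 is off by 15.4 km.

Station 4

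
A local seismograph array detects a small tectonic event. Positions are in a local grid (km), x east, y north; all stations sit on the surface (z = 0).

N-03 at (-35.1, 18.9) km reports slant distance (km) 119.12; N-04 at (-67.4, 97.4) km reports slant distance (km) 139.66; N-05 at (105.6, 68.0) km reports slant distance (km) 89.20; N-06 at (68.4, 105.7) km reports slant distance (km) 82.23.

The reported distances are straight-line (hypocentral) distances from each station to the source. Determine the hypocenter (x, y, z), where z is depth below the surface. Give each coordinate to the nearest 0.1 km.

Each station gives a sphere (x−x_i)² + (y−y_i)² + z² = d_i² (stations at z=0).
Subtracting the N-03 sphere from N-04 and N-05: z² cancels, leaving linear equations in x and y:
-64.6 x + 157.0 y = 7124.96
281.4 x + 98.2 y = 20419.07
Solving: x ≈ 49.603, y ≈ 65.792 km (keep extra digits for the depth step; rounded: 49.6, 65.8).
Then from the N-03 sphere: z² = 119.12² − (x + 35.1)² − (y − 18.9)² with x = 49.603, y = 65.792, so z ≈ 69.398 ≈ 69.4 km.

x ≈ 49.6 km, y ≈ 65.8 km, depth ≈ 69.4 km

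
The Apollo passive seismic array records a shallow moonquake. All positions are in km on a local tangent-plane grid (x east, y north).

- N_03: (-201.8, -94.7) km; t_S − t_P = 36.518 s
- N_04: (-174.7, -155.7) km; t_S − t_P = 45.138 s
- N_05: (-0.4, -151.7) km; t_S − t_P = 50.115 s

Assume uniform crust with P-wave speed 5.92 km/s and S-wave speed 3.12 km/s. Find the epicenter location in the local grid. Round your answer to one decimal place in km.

(-153.5, 141.3)

Distance from S−P lag: d = Δt · v_P v_S / (v_P − v_S) = Δt · (5.92·3.12)/(5.92−3.12) ≈ 6.5966·Δt.
So d_N_03 = 240.89, d_N_04 = 297.76, d_N_05 = 330.59 km.
Circle about each station: (x + 201.8)² + (y + 94.7)² = 240.89²; (x + 174.7)² + (y + 155.7)² = 297.76²; (x + 0.4)² + (y + 151.7)² = 330.59².
Subtracting the N_03 equation from the N_04 and N_05 equations removes the quadratic terms:
54.2 x − 122.0 y = -25561.78
402.8 x − 114.0 y = -77940.04
Solving the 2×2 system: x ≈ -153.5, y ≈ 141.3 km.
Check against N_03 (with the unrounded x, y): √((x + 201.8)²+(y + 94.7)²) = 240.92 ≈ 240.89 km. ✓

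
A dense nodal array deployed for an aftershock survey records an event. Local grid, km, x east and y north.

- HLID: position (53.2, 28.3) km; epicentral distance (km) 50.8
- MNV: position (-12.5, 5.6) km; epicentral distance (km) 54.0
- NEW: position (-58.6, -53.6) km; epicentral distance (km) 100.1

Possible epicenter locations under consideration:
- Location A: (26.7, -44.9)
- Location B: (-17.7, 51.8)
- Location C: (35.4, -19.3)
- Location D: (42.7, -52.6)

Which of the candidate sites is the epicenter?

Location C

For each candidate, compare |candidate − station| to the reported distance:
Location A: residuals HLID 27.0, MNV 9.9, NEW 14.4 → max 27.0 km
Location B: residuals HLID 23.9, MNV 7.5, NEW 13.0 → max 23.9 km
Location C: residuals HLID 0.0, MNV 0.0, NEW 0.0 → max 0.0 km
Location D: residuals HLID 30.8, MNV 26.2, NEW 1.2 → max 30.8 km
Only Location C has all residuals ≈ 0.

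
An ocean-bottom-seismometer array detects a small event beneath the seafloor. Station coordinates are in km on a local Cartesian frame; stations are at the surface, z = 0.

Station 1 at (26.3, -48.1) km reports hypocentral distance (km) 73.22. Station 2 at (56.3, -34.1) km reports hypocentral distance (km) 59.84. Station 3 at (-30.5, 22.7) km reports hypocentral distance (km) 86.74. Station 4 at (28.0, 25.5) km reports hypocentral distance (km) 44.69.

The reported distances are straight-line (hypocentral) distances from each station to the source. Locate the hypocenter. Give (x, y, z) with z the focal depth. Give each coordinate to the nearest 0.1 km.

Each station gives a sphere (x−x_i)² + (y−y_i)² + z² = d_i² (stations at z=0).
Subtracting the Station 1 sphere from Station 2 and Station 3: z² cancels, leaving linear equations in x and y:
60.0 x + 28.0 y = 3107.54
-113.6 x + 141.6 y = -3722.42
Solving: x ≈ 46.610, y ≈ 11.105 km (keep extra digits for the depth step; rounded: 46.6, 11.1).
Then from the Station 1 sphere: z² = 73.22² − (x − 26.3)² − (y + 48.1)² with x = 46.610, y = 11.105, so z ≈ 37.993 ≈ 38.0 km.

(46.6, 11.1, 38.0)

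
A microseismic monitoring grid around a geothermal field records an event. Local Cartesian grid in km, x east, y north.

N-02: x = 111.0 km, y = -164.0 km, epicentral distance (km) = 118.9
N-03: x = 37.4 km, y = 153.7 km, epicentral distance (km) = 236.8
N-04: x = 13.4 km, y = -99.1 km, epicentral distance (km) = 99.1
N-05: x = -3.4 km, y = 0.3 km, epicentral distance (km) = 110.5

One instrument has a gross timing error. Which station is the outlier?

Solve using three stations at a time. Using N-02, N-04, N-05 (subtract circle equations pairwise → linear system) gives (x, y) ≈ (97.1, -45.9).
Distances from that point to each station vs reported:
  N-02: calculated 119.0 vs reported 118.9 → residual 0.1 km
  N-03: calculated 208.3 vs reported 236.8 → residual 28.5 km
  N-04: calculated 99.2 vs reported 99.1 → residual 0.1 km
  N-05: calculated 110.6 vs reported 110.5 → residual 0.1 km
N-02, N-04, N-05 are mutually consistent (residuals ≈ 0); N-03 is off by 28.5 km.

N-03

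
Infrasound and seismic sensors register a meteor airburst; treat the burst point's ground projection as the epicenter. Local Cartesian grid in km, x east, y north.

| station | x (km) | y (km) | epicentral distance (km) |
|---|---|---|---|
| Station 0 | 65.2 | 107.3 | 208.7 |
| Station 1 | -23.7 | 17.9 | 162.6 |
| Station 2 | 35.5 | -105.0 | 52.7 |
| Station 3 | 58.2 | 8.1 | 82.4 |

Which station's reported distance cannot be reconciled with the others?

Station 3

Solve using three stations at a time. Using Station 0, Station 1, Station 2 (subtract circle equations pairwise → linear system) gives (x, y) ≈ (88.2, -100.2).
Distances from that point to each station vs reported:
  Station 0: calculated 208.7 vs reported 208.7 → residual 0.0 km
  Station 1: calculated 162.7 vs reported 162.6 → residual 0.1 km
  Station 2: calculated 52.9 vs reported 52.7 → residual 0.2 km
  Station 3: calculated 112.4 vs reported 82.4 → residual 30.0 km
Station 0, Station 1, Station 2 are mutually consistent (residuals ≈ 0); Station 3 is off by 30.0 km.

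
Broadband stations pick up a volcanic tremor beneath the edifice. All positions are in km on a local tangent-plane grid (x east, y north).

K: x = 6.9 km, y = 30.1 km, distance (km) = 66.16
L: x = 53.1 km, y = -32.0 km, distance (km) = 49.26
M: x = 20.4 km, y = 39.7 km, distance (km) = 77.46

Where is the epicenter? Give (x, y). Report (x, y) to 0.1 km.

Circle about each station: (x − 6.9)² + (y − 30.1)² = 66.16²; (x − 53.1)² + (y + 32.0)² = 49.26²; (x − 20.4)² + (y − 39.7)² = 77.46².
Subtracting pairs of circle equations eliminates x²+y² and gives linear equations (the radical axes):
92.4 x − 124.2 y = 4840.59
27.0 x + 19.2 y = -584.28
Solving the 2×2 system: x ≈ 4.0, y ≈ -36.0 km.

4.0 km east, -36.0 km north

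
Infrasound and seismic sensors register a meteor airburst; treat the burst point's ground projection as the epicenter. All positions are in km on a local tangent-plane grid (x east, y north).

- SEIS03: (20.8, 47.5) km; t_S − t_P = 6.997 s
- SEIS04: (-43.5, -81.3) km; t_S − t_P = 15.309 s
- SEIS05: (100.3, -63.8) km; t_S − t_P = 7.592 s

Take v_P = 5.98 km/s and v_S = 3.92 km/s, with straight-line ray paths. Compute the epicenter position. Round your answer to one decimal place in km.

x ≈ 96.4 km, y ≈ 22.5 km

Distance from S−P lag: d = Δt · v_P v_S / (v_P − v_S) = Δt · (5.98·3.92)/(5.98−3.92) ≈ 11.3794·Δt.
So d_SEIS03 = 79.62, d_SEIS04 = 174.21, d_SEIS05 = 86.39 km.
Circle about each station: (x − 20.8)² + (y − 47.5)² = 79.62²; (x + 43.5)² + (y + 81.3)² = 174.21²; (x − 100.3)² + (y + 63.8)² = 86.39².
Subtracting the SEIS03 equation from the SEIS04 and SEIS05 equations removes the quadratic terms:
-128.6 x − 257.6 y = -18196.73
159.0 x − 222.6 y = 10317.75
Solving the 2×2 system: x ≈ 96.4, y ≈ 22.5 km.
Check against SEIS03 (with the unrounded x, y): √((x − 20.8)²+(y − 47.5)²) = 79.63 ≈ 79.62 km. ✓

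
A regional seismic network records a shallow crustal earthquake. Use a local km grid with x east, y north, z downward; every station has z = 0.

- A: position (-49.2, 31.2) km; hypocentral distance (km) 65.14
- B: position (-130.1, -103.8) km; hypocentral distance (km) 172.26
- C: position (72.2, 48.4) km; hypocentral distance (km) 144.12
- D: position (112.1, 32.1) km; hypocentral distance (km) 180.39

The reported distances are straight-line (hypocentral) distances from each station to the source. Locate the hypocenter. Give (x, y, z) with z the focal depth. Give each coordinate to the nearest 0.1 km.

Each station gives a sphere (x−x_i)² + (y−y_i)² + z² = d_i² (stations at z=0).
Subtracting the A sphere from B and C: z² cancels, leaving linear equations in x and y:
-161.8 x − 270.0 y = -1123.92
242.8 x + 34.4 y = -12366.03
Solving: x ≈ -56.301, y ≈ 37.901 km (keep extra digits for the depth step; rounded: -56.3, 37.9).
Then from the A sphere: z² = 65.14² − (x + 49.2)² − (y − 31.2)² with x = -56.301, y = 37.901, so z ≈ 64.404 ≈ 64.4 km.
Check against D (with the unrounded solution): distance 180.39 ≈ 180.39 km. ✓

x ≈ -56.3 km, y ≈ 37.9 km, depth ≈ 64.4 km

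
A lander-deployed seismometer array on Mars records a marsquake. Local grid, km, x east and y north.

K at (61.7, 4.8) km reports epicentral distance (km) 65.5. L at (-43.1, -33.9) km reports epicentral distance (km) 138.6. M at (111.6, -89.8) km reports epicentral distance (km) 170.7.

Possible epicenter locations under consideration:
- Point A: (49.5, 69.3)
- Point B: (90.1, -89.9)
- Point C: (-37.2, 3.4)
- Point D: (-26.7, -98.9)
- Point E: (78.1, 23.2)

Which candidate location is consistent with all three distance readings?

Point A

For each candidate, compare |candidate − station| to the reported distance:
Point A: residuals K 0.1, L 0.1, M 0.1 → max 0.1 km
Point B: residuals K 33.4, L 5.9, M 149.2 → max 149.2 km
Point C: residuals K 33.4, L 100.8, M 4.9 → max 100.8 km
Point D: residuals K 70.8, L 71.6, M 32.1 → max 71.6 km
Point E: residuals K 40.9, L 4.6, M 52.8 → max 52.8 km
Only Point A has all residuals ≈ 0.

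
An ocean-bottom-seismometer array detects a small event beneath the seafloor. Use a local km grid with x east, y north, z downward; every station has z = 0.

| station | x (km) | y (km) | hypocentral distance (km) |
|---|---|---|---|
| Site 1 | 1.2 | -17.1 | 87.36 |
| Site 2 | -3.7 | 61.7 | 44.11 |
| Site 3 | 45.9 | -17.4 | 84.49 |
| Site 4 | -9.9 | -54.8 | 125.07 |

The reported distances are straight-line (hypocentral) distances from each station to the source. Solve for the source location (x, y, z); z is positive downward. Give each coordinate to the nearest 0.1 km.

Each station gives a sphere (x−x_i)² + (y−y_i)² + z² = d_i² (stations at z=0).
Subtracting the Site 1 sphere from Site 2 and Site 3: z² cancels, leaving linear equations in x and y:
-9.8 x + 157.6 y = 9212.81
89.4 x − 0.6 y = 2608.93
Solving: x ≈ 29.587, y ≈ 60.297 km (keep extra digits for the depth step; rounded: 29.6, 60.3).
Then from the Site 1 sphere: z² = 87.36² − (x − 1.2)² − (y + 17.1)² with x = 29.587, y = 60.297, so z ≈ 28.908 ≈ 28.9 km.
Check against Site 4 (with the unrounded solution): distance 125.07 ≈ 125.07 km. ✓

x ≈ 29.6 km, y ≈ 60.3 km, depth ≈ 28.9 km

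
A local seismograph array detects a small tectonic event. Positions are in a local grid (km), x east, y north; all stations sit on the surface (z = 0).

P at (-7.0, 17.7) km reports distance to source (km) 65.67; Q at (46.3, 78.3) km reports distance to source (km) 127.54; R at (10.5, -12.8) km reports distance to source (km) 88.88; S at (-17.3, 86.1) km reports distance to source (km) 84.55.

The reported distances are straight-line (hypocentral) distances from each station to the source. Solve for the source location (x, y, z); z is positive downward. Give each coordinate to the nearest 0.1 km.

Each station gives a sphere (x−x_i)² + (y−y_i)² + z² = d_i² (stations at z=0).
Subtracting the P sphere from Q and R: z² cancels, leaving linear equations in x and y:
106.6 x + 121.2 y = -4041.61
35.0 x − 61.0 y = -3675.31
Solving: x ≈ -64.403, y ≈ 23.298 km (keep extra digits for the depth step; rounded: -64.4, 23.3).
Then from the P sphere: z² = 65.67² − (x + 7.0)² − (y − 17.7)² with x = -64.403, y = 23.298, so z ≈ 31.402 ≈ 31.4 km.

(-64.4, 23.3, 31.4)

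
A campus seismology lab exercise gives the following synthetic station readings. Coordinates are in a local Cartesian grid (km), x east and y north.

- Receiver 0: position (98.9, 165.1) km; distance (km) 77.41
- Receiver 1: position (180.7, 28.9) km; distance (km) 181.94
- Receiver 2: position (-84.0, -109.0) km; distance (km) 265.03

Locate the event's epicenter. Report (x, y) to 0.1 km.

(29.7, 130.4)

Circle about each station: (x − 98.9)² + (y − 165.1)² = 77.41²; (x − 180.7)² + (y − 28.9)² = 181.94²; (x + 84.0)² + (y + 109.0)² = 265.03².
Subtracting pairs of circle equations eliminates x²+y² and gives linear equations (the radical axes):
163.6 x − 272.4 y = -30661.38
-365.8 x − 548.2 y = -82350.81
Solving the 2×2 system: x ≈ 29.7, y ≈ 130.4 km.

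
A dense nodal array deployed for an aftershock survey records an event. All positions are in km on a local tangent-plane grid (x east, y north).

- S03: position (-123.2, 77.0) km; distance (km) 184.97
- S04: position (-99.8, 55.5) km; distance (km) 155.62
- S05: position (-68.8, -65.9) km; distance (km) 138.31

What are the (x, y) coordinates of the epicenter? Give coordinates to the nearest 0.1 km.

Circle about each station: (x + 123.2)² + (y − 77.0)² = 184.97²; (x + 99.8)² + (y − 55.5)² = 155.62²; (x + 68.8)² + (y + 65.9)² = 138.31².
Subtracting the S03 equation from the S04 and S05 equations removes the quadratic terms:
46.8 x − 43.0 y = 1929.37
108.8 x − 285.8 y = 3053.25
Solving the 2×2 system: x ≈ 48.3, y ≈ 7.7 km.
Check against S03 (with the unrounded x, y): √((x + 123.2)²+(y − 77.0)²) = 184.98 ≈ 184.97 km. ✓

x ≈ 48.3 km, y ≈ 7.7 km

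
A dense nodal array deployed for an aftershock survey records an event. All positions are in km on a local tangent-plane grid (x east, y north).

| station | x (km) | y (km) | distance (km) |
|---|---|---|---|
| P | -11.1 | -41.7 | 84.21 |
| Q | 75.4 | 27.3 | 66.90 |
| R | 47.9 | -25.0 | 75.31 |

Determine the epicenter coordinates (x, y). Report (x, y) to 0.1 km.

Circle about each station: (x + 11.1)² + (y + 41.7)² = 84.21²; (x − 75.4)² + (y − 27.3)² = 66.90²; (x − 47.9)² + (y + 25.0)² = 75.31².
Subtracting the P equation from the Q and R equations removes the quadratic terms:
173.0 x + 138.0 y = 7184.06
118.0 x + 33.4 y = 2477.04
Solving the 2×2 system: x ≈ 9.7, y ≈ 39.9 km.

x ≈ 9.7 km, y ≈ 39.9 km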